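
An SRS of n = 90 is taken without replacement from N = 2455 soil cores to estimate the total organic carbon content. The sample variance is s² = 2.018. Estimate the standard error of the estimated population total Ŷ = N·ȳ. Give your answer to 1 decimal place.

360.8

Var(Ŷ) = N²·Var(ȳ) = N²·(1 − n/N)·s²/n.
f = 90/2455 = 0.03665988; Var(ȳ) = 0.96334012·2.018/90 = 0.021600226.
Var(Ŷ) = 2455² · 0.021600226 = 130185.1.
SE(Ŷ) = √(130185.1) = 360.8.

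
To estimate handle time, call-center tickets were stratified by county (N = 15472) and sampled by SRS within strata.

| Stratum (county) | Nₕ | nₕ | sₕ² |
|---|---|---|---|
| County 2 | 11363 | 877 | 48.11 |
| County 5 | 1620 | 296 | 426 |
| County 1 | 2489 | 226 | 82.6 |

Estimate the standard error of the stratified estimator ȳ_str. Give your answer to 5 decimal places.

Var(ȳ_str) = Σₕ Wₕ²(1 − fₕ)sₕ²/nₕ with Wₕ = Nₕ/N, N = 15472.
County 2: Wₕ = 0.73442347; term = 0.73442347²·(1 − 0.07718032)·48.11/877 = 0.027305222.
County 5: Wₕ = 0.10470527; term = 0.10470527²·(1 − 0.18271605)·426/296 = 0.012895197.
County 1: Wₕ = 0.16087125; term = 0.16087125²·(1 − 0.09079952)·82.6/226 = 0.0085997959.
Sum = 0.048800215.
SE = √(0.048800215) = 0.22091.

0.22091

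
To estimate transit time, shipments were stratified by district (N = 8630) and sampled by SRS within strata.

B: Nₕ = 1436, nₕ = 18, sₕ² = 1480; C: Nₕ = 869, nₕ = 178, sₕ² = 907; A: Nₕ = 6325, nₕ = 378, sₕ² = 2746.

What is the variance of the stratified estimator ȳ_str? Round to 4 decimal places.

Var(ȳ_str) = Σₕ Wₕ²(1 − fₕ)sₕ²/nₕ with Wₕ = Nₕ/N, N = 8630.
B: Wₕ = 0.16639629; term = 0.16639629²·(1 − 0.01253482)·1480/18 = 2.2480103.
C: Wₕ = 0.10069525; term = 0.10069525²·(1 − 0.20483314)·907/178 = 0.041083129.
A: Wₕ = 0.73290846; term = 0.73290846²·(1 − 0.05976285)·2746/378 = 3.6689822.
Sum = 5.9580756.

5.9581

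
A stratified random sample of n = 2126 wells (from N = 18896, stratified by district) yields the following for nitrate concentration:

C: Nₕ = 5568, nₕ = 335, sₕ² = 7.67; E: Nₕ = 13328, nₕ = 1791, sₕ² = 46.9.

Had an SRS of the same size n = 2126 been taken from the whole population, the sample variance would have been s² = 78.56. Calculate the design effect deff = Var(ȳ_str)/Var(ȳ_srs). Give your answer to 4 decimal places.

Var(ȳ_str) = Σ Wₕ²(1−fₕ)sₕ²/nₕ with Wₕ = Nₕ/18896:
  C: (5568/18896)²·(1−335/5568)·7.67/335 = 0.0018683608
  E: (13328/18896)²·(1−1791/13328)·46.9/1791 = 0.011277047
  → Var(ȳ_str) = 0.013145408.
Var(ȳ_srs) = (1 − 2126/18896)·78.56/2126 = 0.032794529.
deff = 0.013145408 / 0.032794529 = 0.4008.

0.4008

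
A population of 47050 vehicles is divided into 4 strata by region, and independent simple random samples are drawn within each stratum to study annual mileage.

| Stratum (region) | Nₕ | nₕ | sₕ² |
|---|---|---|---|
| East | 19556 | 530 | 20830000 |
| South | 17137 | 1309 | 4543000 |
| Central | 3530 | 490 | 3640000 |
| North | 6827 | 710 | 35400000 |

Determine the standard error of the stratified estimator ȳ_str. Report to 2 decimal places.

Var(ȳ_str) = Σₕ Wₕ²(1 − fₕ)sₕ²/nₕ with Wₕ = Nₕ/N, N = 47050.
East: Wₕ = 0.41564293; term = 0.41564293²·(1 − 0.02710166)·20830000/530 = 6605.7429.
South: Wₕ = 0.36422954; term = 0.36422954²·(1 − 0.07638443)·4543000/1309 = 425.25034.
Central: Wₕ = 0.07502657; term = 0.07502657²·(1 − 0.13881020)·3640000/490 = 36.01093.
North: Wₕ = 0.14510096; term = 0.14510096²·(1 − 0.10399883)·35400000/710 = 940.57632.
Sum = 8007.5805.
SE = √(8007.5805) = 89.49.

89.49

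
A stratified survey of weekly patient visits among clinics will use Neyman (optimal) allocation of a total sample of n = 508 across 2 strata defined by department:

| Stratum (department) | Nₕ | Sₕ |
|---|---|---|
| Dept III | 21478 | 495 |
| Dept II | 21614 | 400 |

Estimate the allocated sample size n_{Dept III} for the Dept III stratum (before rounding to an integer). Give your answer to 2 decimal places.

Neyman allocation: nₕ = n·NₕSₕ / Σⱼ NⱼSⱼ.
Σ NⱼSⱼ = 21478·495 + 21614·400 = 1.927721 × 10^7.
n_{Dept III} = 508·21478·495 / (1.927721 × 10^7) = 280.17.

280.17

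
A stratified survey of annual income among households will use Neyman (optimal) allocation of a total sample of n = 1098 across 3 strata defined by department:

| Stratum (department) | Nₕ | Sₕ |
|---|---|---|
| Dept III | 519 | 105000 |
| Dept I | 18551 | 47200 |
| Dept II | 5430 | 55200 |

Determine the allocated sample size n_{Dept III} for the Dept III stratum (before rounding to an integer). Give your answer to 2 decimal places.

48.65

Neyman allocation: nₕ = n·NₕSₕ / Σⱼ NⱼSⱼ.
Σ NⱼSⱼ = 519·105000 + 18551·47200 + 5430·55200 = 1.2298382 × 10^9.
n_{Dept III} = 1098·519·105000 / (1.2298382 × 10^9) = 48.65.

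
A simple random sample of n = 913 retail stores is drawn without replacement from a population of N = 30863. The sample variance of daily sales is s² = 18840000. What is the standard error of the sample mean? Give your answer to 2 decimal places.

Under SRS without replacement, Var(ȳ) = (1 − f)·s²/n with f = n/N = 913/30863 = 0.02958235.
Var(ȳ) = (1 − 0.02958235)·18840000/913 = 0.97041765·20635.268 = 20024.829.
SE(ȳ) = √(20024.829) = 141.51.

141.51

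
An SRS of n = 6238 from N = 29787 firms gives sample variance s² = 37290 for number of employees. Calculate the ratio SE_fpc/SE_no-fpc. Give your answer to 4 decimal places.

0.8891

f = n/N = 6238/29787 = 0.20942022.
SE_no-fpc = √(s²/n) = 2.4449698; SE_fpc = √((1−f)s²/n) = 2.173934.
Ratio = √(1−f) = 0.88914554.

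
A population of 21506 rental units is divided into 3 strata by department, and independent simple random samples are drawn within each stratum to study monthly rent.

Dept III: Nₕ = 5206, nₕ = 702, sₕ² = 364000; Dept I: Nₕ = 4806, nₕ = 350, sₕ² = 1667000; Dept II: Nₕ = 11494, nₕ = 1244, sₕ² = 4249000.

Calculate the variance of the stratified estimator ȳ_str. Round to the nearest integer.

Var(ȳ_str) = Σₕ Wₕ²(1 − fₕ)sₕ²/nₕ with Wₕ = Nₕ/N, N = 21506.
Dept III: Wₕ = 0.24207198; term = 0.24207198²·(1 − 0.13484441)·364000/702 = 26.287394.
Dept I: Wₕ = 0.22347252; term = 0.22347252²·(1 − 0.07282563)·1667000/350 = 220.53485.
Dept II: Wₕ = 0.53445550; term = 0.53445550²·(1 − 0.10823038)·4249000/1244 = 870.04582.
Sum = 1116.8681.

1117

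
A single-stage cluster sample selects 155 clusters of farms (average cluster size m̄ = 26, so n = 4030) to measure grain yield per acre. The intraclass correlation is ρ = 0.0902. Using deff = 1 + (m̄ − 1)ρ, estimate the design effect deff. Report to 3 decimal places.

deff = 1 + (26 − 1)·0.0902 = 1 + 2.255 = 3.255.

3.255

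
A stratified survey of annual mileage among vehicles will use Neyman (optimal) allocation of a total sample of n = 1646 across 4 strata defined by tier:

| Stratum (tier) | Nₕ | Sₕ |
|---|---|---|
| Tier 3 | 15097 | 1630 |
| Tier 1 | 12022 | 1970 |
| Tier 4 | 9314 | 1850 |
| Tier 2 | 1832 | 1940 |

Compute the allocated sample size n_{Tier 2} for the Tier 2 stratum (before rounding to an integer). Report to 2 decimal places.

Neyman allocation: nₕ = n·NₕSₕ / Σⱼ NⱼSⱼ.
Σ NⱼSⱼ = 15097·1630 + 12022·1970 + 9314·1850 + 1832·1940 = 6.907643 × 10^7.
n_{Tier 2} = 1646·1832·1940 / (6.907643 × 10^7) = 84.69.

84.69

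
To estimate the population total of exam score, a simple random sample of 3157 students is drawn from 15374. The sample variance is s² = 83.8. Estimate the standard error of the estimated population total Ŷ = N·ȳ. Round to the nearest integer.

Var(Ŷ) = N²·Var(ȳ) = N²·(1 − n/N)·s²/n.
f = 3157/15374 = 0.20534669; Var(ȳ) = 0.79465331·83.8/3157 = 0.021093426.
Var(Ŷ) = 15374² · 0.021093426 = 4.9856396 × 10^6.
SE(Ŷ) = √(4.9856396 × 10^6) = 2233.

2233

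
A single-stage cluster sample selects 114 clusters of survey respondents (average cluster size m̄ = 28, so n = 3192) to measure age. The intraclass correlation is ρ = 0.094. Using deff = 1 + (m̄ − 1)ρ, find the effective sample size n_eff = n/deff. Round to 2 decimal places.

deff = 1 + (28 − 1)·0.094 = 1 + 2.538 = 3.538.
n_eff = 3192 / 3.538 = 902.20.

902.20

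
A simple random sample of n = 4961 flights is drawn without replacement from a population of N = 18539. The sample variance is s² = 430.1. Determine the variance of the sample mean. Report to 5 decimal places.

0.06350

Under SRS without replacement, Var(ȳ) = (1 − f)·s²/n with f = n/N = 4961/18539 = 0.26759804.
Var(ȳ) = (1 − 0.26759804)·430.1/4961 = 0.73240196·0.086696231 = 0.06349649.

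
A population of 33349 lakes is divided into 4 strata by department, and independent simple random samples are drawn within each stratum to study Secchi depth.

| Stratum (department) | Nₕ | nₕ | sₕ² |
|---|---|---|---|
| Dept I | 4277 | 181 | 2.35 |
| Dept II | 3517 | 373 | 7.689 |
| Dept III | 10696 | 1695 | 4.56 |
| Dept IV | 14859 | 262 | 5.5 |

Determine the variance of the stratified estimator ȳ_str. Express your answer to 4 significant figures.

0.004736

Var(ȳ_str) = Σₕ Wₕ²(1 − fₕ)sₕ²/nₕ with Wₕ = Nₕ/N, N = 33349.
Dept I: Wₕ = 0.12824972; term = 0.12824972²·(1 − 0.04231938)·2.35/181 = 2.0451391 × 10^-4.
Dept II: Wₕ = 0.10546043; term = 0.10546043²·(1 − 0.10605630)·7.689/373 = 2.0495112 × 10^-4.
Dept III: Wₕ = 0.32072926; term = 0.32072926²·(1 − 0.15847046)·4.56/1695 = 2.3288508 × 10^-4.
Dept IV: Wₕ = 0.44556059; term = 0.44556059²·(1 − 0.01763241)·5.5/262 = 0.0040940105.
Sum = 0.0047363606.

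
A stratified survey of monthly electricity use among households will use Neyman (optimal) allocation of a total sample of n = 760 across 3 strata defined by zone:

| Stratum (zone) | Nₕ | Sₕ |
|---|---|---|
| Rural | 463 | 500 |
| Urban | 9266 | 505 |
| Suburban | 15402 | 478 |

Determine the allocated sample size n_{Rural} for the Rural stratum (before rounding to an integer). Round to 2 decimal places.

14.34

Neyman allocation: nₕ = n·NₕSₕ / Σⱼ NⱼSⱼ.
Σ NⱼSⱼ = 463·500 + 9266·505 + 15402·478 = 1.2272986 × 10^7.
n_{Rural} = 760·463·500 / (1.2272986 × 10^7) = 14.34.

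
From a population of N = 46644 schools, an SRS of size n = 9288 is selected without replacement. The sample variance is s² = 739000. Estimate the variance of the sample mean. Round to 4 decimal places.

63.7216

Under SRS without replacement, Var(ȳ) = (1 − f)·s²/n with f = n/N = 9288/46644 = 0.19912529.
Var(ȳ) = (1 − 0.19912529)·739000/9288 = 0.80087471·79.56503 = 63.72162.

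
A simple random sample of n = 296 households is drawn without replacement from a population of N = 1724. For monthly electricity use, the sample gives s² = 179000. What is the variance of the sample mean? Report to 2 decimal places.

500.90

Under SRS without replacement, Var(ȳ) = (1 − f)·s²/n with f = n/N = 296/1724 = 0.17169374.
Var(ȳ) = (1 − 0.17169374)·179000/296 = 0.82830626·604.72973 = 500.90142.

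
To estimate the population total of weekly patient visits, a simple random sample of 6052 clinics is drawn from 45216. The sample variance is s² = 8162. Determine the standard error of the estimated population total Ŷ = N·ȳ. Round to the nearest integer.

Var(Ŷ) = N²·Var(ȳ) = N²·(1 − n/N)·s²/n.
f = 6052/45216 = 0.13384643; Var(ȳ) = 0.86615357·8162/6052 = 1.1681338.
Var(Ŷ) = 45216² · 1.1681338 = 2.388234 × 10^9.
SE(Ŷ) = √(2.388234 × 10^9) = 48870.

48870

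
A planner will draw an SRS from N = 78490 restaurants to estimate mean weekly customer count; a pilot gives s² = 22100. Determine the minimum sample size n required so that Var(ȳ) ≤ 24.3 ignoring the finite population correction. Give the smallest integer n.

910

Without fpc, n₀ = s²/D = 22100/24.3 = 909.4650.
Rounding up, n = 910.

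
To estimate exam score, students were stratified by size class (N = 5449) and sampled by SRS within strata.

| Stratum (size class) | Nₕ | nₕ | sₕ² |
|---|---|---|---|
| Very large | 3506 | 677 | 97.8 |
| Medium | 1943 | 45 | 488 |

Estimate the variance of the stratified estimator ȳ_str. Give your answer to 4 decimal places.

1.3952

Var(ȳ_str) = Σₕ Wₕ²(1 − fₕ)sₕ²/nₕ with Wₕ = Nₕ/N, N = 5449.
Very large: Wₕ = 0.64342081; term = 0.64342081²·(1 − 0.19309755)·97.8/677 = 0.048257123.
Medium: Wₕ = 0.35657919; term = 0.35657919²·(1 − 0.02316006)·488/45 = 1.3469228.
Sum = 1.3951799.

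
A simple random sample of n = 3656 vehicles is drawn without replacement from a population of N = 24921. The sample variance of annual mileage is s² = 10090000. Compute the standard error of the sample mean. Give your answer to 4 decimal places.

48.5280

Under SRS without replacement, Var(ȳ) = (1 − f)·s²/n with f = n/N = 3656/24921 = 0.14670358.
Var(ȳ) = (1 − 0.14670358)·10090000/3656 = 0.85329642·2759.8468 = 2354.9674.
SE(ȳ) = √(2354.9674) = 48.5280.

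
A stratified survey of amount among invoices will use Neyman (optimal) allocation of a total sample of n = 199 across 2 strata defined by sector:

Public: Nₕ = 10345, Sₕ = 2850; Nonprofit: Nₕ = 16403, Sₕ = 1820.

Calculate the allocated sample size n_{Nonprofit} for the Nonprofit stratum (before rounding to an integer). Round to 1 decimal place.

Neyman allocation: nₕ = n·NₕSₕ / Σⱼ NⱼSⱼ.
Σ NⱼSⱼ = 10345·2850 + 16403·1820 = 5.933671 × 10^7.
n_{Nonprofit} = 199·16403·1820 / (5.933671 × 10^7) = 100.1.

100.1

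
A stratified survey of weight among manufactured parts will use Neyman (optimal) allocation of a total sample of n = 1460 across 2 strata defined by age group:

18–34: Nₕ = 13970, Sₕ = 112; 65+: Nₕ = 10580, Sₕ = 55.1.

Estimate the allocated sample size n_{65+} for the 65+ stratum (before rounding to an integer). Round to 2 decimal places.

396.31

Neyman allocation: nₕ = n·NₕSₕ / Σⱼ NⱼSⱼ.
Σ NⱼSⱼ = 13970·112 + 10580·55.1 = 2.147598 × 10^6.
n_{65+} = 1460·10580·55.1 / (2.147598 × 10^6) = 396.31.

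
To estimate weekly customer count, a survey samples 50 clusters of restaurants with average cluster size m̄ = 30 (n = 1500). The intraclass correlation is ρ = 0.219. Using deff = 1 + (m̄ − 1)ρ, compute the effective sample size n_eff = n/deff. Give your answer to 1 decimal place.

204.1

deff = 1 + (30 − 1)·0.219 = 1 + 6.351 = 7.351.
n_eff = 1500 / 7.351 = 204.1.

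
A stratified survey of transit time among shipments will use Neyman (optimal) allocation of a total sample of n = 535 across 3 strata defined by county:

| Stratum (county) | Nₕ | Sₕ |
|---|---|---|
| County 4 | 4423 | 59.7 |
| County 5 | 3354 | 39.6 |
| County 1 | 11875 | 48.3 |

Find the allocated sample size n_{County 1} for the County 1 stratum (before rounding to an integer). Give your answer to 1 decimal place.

316.2

Neyman allocation: nₕ = n·NₕSₕ / Σⱼ NⱼSⱼ.
Σ NⱼSⱼ = 4423·59.7 + 3354·39.6 + 11875·48.3 = 970434.
n_{County 1} = 535·11875·48.3 / 970434 = 316.2.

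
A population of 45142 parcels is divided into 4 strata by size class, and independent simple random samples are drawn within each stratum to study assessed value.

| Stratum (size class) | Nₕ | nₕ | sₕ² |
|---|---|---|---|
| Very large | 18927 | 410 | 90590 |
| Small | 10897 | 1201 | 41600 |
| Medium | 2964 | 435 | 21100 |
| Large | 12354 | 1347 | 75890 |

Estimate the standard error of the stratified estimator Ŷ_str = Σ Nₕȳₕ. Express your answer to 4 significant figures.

298500

Var(Ŷ_str) = Σₕ Nₕ²(1 − fₕ)sₕ²/nₕ.
Very large: 18927²·(1 − 410/18927)·90590/410 = 7.7437052 × 10^10.
Small: 10897²·(1 − 1201/10897)·41600/1201 = 3.659737 × 10^9.
Medium: 2964²·(1 − 435/2964)·21100/435 = 3.6359695 × 10^8.
Large: 12354²·(1 − 1347/12354)·75890/1347 = 7.6611421 × 10^9.
Sum = 8.9121528 × 10^10.
SE = √(8.9121528 × 10^10) = 298500.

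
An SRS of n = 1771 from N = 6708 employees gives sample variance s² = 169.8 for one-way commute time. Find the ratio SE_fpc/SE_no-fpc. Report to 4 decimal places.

0.8579

f = n/N = 1771/6708 = 0.26401312.
SE_no-fpc = √(s²/n) = 0.30964178; SE_fpc = √((1−f)s²/n) = 0.26564069.
Ratio = √(1−f) = 0.85789678.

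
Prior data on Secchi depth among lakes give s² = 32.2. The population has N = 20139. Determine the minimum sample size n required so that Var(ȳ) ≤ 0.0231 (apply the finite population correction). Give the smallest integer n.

Without fpc, n₀ = s²/D = 32.2/0.0231 = 1393.9394.
With fpc, (1 − n/N)·s²/n ≤ D requires n ≥ n₀/(1 + n₀/N) = 1393.9394/(1 + 1393.9394/20139) = 1303.7024.
Rounding up, n = 1304.

1304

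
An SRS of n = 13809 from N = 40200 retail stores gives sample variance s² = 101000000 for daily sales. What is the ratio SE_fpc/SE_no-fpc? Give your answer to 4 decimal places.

0.8102

f = n/N = 13809/40200 = 0.34350746.
SE_no-fpc = √(s²/n) = 85.522339; SE_fpc = √((1−f)s²/n) = 69.293814.
Ratio = √(1−f) = 0.81024227.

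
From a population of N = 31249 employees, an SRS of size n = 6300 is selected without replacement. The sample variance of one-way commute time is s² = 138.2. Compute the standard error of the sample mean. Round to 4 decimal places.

Under SRS without replacement, Var(ȳ) = (1 − f)·s²/n with f = n/N = 6300/31249 = 0.20160645.
Var(ȳ) = (1 − 0.20160645)·138.2/6300 = 0.79839355·0.021936508 = 0.017513966.
SE(ȳ) = √(0.017513966) = 0.1323.

0.1323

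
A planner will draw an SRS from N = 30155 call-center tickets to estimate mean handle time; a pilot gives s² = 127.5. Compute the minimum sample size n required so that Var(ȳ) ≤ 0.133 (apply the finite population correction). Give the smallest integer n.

Without fpc, n₀ = s²/D = 127.5/0.133 = 958.6466.
With fpc, (1 − n/N)·s²/n ≤ D requires n ≥ n₀/(1 + n₀/N) = 958.6466/(1 + 958.6466/30155) = 929.1096.
Rounding up, n = 930.

930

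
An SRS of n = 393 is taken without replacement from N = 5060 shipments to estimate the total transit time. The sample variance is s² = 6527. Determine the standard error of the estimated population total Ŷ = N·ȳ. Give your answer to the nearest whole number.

19804

Var(Ŷ) = N²·Var(ȳ) = N²·(1 − n/N)·s²/n.
f = 393/5060 = 0.07766798; Var(ȳ) = 0.92233202·6527/393 = 15.318222.
Var(Ŷ) = 5060² · 15.318222 = 3.9220163 × 10^8.
SE(Ŷ) = √(3.9220163 × 10^8) = 19804.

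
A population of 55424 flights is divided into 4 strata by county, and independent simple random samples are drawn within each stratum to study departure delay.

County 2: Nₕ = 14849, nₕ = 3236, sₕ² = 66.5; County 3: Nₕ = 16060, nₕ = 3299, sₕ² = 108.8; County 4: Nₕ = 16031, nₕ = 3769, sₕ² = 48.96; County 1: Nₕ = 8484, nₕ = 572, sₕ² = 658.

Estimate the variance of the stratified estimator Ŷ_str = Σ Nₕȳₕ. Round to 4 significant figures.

9.007 × 10^7

Var(Ŷ_str) = Σₕ Nₕ²(1 − fₕ)sₕ²/nₕ.
County 2: 14849²·(1 − 3236/14849)·66.5/3236 = 3.5436822 × 10^6.
County 3: 16060²·(1 − 3299/16060)·108.8/3299 = 6.7589126 × 10^6.
County 4: 16031²·(1 − 3769/16031)·48.96/3769 = 2.5535079 × 10^6.
County 1: 8484²·(1 − 572/8484)·658/572 = 7.721769 × 10^7.
Sum = 9.0073793 × 10^7.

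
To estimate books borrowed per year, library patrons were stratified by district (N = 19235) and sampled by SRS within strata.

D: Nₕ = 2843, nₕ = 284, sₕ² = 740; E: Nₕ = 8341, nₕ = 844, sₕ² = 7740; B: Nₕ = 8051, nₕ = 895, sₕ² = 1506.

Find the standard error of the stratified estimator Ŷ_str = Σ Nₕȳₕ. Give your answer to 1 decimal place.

Var(Ŷ_str) = Σₕ Nₕ²(1 − fₕ)sₕ²/nₕ.
D: 2843²·(1 − 284/2843)·740/284 = 1.8956603 × 10^7.
E: 8341²·(1 − 844/8341)·7740/844 = 5.7346134 × 10^8.
B: 8051²·(1 − 895/8051)·1506/895 = 9.6944259 × 10^7.
Sum = 6.893622 × 10^8.
SE = √(6.893622 × 10^8) = 26255.7.

26255.7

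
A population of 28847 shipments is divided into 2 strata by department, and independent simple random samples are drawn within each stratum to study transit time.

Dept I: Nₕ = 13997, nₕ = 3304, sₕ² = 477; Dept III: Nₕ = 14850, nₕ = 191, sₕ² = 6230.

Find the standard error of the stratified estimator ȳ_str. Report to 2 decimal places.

2.93

Var(ȳ_str) = Σₕ Wₕ²(1 − fₕ)sₕ²/nₕ with Wₕ = Nₕ/N, N = 28847.
Dept I: Wₕ = 0.48521510; term = 0.48521510²·(1 − 0.23605058)·477/3304 = 0.025966389.
Dept III: Wₕ = 0.51478490; term = 0.51478490²·(1 − 0.01286195)·6230/191 = 8.5326547.
Sum = 8.5586211.
SE = √(8.5586211) = 2.93.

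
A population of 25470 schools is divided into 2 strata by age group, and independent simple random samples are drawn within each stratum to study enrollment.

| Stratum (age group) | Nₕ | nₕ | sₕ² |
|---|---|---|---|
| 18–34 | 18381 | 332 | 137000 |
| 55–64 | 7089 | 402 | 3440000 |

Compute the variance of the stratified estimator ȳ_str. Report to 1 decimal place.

836.3

Var(ȳ_str) = Σₕ Wₕ²(1 − fₕ)sₕ²/nₕ with Wₕ = Nₕ/N, N = 25470.
18–34: Wₕ = 0.72167256; term = 0.72167256²·(1 − 0.01806213)·137000/332 = 211.0313.
55–64: Wₕ = 0.27832744; term = 0.27832744²·(1 − 0.05670758)·3440000/402 = 625.30341.
Sum = 836.33471.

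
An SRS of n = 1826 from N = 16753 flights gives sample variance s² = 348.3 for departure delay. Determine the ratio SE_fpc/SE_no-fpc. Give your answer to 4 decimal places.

f = n/N = 1826/16753 = 0.10899540.
SE_no-fpc = √(s²/n) = 0.4367434; SE_fpc = √((1−f)s²/n) = 0.41225537.
Ratio = √(1−f) = 0.94393040.

0.9439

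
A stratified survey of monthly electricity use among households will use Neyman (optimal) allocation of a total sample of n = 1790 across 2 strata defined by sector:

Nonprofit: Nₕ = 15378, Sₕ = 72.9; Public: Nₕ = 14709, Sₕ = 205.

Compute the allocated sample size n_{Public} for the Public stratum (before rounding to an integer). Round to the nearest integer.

Neyman allocation: nₕ = n·NₕSₕ / Σⱼ NⱼSⱼ.
Σ NⱼSⱼ = 15378·72.9 + 14709·205 = 4.1364012 × 10^6.
n_{Public} = 1790·14709·205 / (4.1364012 × 10^6) = 1305.

1305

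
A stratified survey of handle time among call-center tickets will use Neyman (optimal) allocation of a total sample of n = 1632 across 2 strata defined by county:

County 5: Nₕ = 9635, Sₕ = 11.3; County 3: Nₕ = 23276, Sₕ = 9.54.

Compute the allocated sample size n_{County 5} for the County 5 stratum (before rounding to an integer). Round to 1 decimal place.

Neyman allocation: nₕ = n·NₕSₕ / Σⱼ NⱼSⱼ.
Σ NⱼSⱼ = 9635·11.3 + 23276·9.54 = 330928.54.
n_{County 5} = 1632·9635·11.3 / 330928.54 = 536.9.

536.9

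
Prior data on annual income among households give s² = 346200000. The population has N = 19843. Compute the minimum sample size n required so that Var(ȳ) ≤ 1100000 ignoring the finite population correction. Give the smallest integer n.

Without fpc, n₀ = s²/D = 346200000/1100000 = 314.7273.
Rounding up, n = 315.

315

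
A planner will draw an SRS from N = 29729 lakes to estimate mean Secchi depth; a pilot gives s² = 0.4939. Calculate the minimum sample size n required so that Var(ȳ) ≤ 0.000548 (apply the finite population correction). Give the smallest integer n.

875

Without fpc, n₀ = s²/D = 0.4939/0.000548 = 901.2774.
With fpc, (1 − n/N)·s²/n ≤ D requires n ≥ n₀/(1 + n₀/N) = 901.2774/(1 + 901.2774/29729) = 874.7579.
Rounding up, n = 875.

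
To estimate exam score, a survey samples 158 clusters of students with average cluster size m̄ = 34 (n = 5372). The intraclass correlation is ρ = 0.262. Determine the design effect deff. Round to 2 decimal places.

9.65

deff = 1 + (34 − 1)·0.262 = 1 + 8.646 = 9.646.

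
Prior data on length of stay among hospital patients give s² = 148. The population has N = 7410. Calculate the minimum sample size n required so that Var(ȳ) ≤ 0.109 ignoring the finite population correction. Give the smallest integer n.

1358

Without fpc, n₀ = s²/D = 148/0.109 = 1357.7982.
Rounding up, n = 1358.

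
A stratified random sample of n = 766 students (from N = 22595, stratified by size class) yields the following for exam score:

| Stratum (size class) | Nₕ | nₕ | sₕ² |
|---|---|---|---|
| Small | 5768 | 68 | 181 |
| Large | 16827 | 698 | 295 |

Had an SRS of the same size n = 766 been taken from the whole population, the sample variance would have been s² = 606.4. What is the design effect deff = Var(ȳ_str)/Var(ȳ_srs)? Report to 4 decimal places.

0.5179

Var(ȳ_str) = Σ Wₕ²(1−fₕ)sₕ²/nₕ with Wₕ = Nₕ/22595:
  Small: (5768/22595)²·(1−68/5768)·181/68 = 0.17141352
  Large: (16827/22595)²·(1−698/16827)·295/698 = 0.22467567
  → Var(ȳ_str) = 0.39608919.
Var(ȳ_srs) = (1 − 766/22595)·606.4/766 = 0.76480711.
deff = 0.39608919 / 0.76480711 = 0.5179.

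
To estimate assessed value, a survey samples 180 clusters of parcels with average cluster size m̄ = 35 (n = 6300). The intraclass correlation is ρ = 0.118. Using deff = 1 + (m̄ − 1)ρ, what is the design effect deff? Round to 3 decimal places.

deff = 1 + (35 − 1)·0.118 = 1 + 4.012 = 5.012.

5.012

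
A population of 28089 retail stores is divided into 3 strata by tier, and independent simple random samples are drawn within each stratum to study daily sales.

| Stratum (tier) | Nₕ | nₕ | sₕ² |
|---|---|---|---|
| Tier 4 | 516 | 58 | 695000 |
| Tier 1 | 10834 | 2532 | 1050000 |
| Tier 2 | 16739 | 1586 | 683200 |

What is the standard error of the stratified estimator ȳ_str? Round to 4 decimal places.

Var(ȳ_str) = Σₕ Wₕ²(1 − fₕ)sₕ²/nₕ with Wₕ = Nₕ/N, N = 28089.
Tier 4: Wₕ = 0.01837018; term = 0.01837018²·(1 − 0.11240310)·695000/58 = 3.5892147.
Tier 1: Wₕ = 0.38570259; term = 0.38570259²·(1 − 0.23370869)·1050000/2532 = 47.274245.
Tier 2: Wₕ = 0.59592723; term = 0.59592723²·(1 − 0.09474879)·683200/1586 = 138.48421.
Sum = 189.34767.
SE = √(189.34767) = 13.7604.

13.7604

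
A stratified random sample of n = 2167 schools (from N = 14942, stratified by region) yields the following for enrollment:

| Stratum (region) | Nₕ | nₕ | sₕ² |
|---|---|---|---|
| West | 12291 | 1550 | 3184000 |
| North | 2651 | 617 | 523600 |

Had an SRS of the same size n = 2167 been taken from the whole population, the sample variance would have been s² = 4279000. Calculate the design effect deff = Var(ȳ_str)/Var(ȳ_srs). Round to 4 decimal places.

0.7316

Var(ȳ_str) = Σ Wₕ²(1−fₕ)sₕ²/nₕ with Wₕ = Nₕ/14942:
  West: (12291/14942)²·(1−1550/12291)·3184000/1550 = 1214.6631
  North: (2651/14942)²·(1−617/2651)·523600/617 = 20.495461
  → Var(ȳ_str) = 1235.1586.
Var(ȳ_srs) = (1 − 2167/14942)·4279000/2167 = 1688.2453.
deff = 1235.1586 / 1688.2453 = 0.7316.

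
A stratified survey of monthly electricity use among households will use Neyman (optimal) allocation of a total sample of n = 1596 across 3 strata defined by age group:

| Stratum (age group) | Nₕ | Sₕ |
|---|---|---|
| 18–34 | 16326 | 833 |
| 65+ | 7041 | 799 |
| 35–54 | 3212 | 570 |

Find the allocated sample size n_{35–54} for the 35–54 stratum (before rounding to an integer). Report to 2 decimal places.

138.77

Neyman allocation: nₕ = n·NₕSₕ / Σⱼ NⱼSⱼ.
Σ NⱼSⱼ = 16326·833 + 7041·799 + 3212·570 = 2.1056157 × 10^7.
n_{35–54} = 1596·3212·570 / (2.1056157 × 10^7) = 138.77.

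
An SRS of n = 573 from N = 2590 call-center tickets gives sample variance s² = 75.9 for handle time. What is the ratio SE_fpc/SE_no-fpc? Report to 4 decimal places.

f = n/N = 573/2590 = 0.22123552.
SE_no-fpc = √(s²/n) = 0.36395155; SE_fpc = √((1−f)s²/n) = 0.32117863.
Ratio = √(1−f) = 0.88247633.

0.8825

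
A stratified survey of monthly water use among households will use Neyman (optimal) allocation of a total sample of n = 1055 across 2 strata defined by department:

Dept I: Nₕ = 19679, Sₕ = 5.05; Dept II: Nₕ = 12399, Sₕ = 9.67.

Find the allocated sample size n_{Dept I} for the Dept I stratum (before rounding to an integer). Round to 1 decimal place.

Neyman allocation: nₕ = n·NₕSₕ / Σⱼ NⱼSⱼ.
Σ NⱼSⱼ = 19679·5.05 + 12399·9.67 = 219277.28.
n_{Dept I} = 1055·19679·5.05 / 219277.28 = 478.1.

478.1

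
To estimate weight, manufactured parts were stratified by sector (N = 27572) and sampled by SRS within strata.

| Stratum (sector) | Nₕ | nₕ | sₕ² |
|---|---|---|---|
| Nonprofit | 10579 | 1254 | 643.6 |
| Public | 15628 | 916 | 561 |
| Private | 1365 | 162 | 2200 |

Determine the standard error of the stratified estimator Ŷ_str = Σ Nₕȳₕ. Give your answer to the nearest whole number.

Var(Ŷ_str) = Σₕ Nₕ²(1 − fₕ)sₕ²/nₕ.
Nonprofit: 10579²·(1 − 1254/10579)·643.6/1254 = 5.063047 × 10^7.
Public: 15628²·(1 − 916/15628)·561/916 = 1.4081292 × 10^8.
Private: 1365²·(1 − 162/1365)·2200/162 = 2.2300056 × 10^7.
Sum = 2.1374345 × 10^8.
SE = √(2.1374345 × 10^8) = 14620.

14620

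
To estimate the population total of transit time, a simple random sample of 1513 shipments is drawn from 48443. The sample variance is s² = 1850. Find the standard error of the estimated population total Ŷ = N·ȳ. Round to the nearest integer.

Var(Ŷ) = N²·Var(ȳ) = N²·(1 − n/N)·s²/n.
f = 1513/48443 = 0.03123258; Var(ȳ) = 0.96876742·1850/1513 = 1.1845471.
Var(Ŷ) = 48443² · 1.1845471 = 2.7798054 × 10^9.
SE(Ŷ) = √(2.7798054 × 10^9) = 52724.

52724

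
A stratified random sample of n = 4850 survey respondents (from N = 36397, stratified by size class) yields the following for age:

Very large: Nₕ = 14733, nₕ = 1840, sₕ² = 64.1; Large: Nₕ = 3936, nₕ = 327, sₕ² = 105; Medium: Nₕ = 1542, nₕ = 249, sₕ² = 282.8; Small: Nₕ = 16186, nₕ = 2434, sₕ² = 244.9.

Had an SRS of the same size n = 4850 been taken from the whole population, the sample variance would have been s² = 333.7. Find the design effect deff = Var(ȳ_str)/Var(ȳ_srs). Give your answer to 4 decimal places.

0.4536

Var(ȳ_str) = Σ Wₕ²(1−fₕ)sₕ²/nₕ with Wₕ = Nₕ/36397:
  Very large: (14733/36397)²·(1−1840/14733)·64.1/1840 = 0.0049952152
  Large: (3936/36397)²·(1−327/3936)·105/327 = 0.0034431214
  Medium: (1542/36397)²·(1−249/1542)·282.8/249 = 0.0017093531
  Small: (16186/36397)²·(1−2434/16186)·244.9/2434 = 0.016906061
  → Var(ȳ_str) = 0.027053751.
Var(ȳ_srs) = (1 − 4850/36397)·333.7/4850 = 0.059635786.
deff = 0.027053751 / 0.059635786 = 0.4536.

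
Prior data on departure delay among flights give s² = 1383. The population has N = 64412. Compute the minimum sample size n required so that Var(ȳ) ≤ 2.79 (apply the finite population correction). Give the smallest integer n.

492

Without fpc, n₀ = s²/D = 1383/2.79 = 495.6989.
With fpc, (1 − n/N)·s²/n ≤ D requires n ≥ n₀/(1 + n₀/N) = 495.6989/(1 + 495.6989/64412) = 491.9133.
Rounding up, n = 492.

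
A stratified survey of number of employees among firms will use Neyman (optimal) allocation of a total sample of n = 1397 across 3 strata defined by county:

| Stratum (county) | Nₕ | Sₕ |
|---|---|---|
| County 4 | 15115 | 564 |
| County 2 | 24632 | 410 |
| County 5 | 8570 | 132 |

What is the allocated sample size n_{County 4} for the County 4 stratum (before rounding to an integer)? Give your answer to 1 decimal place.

Neyman allocation: nₕ = n·NₕSₕ / Σⱼ NⱼSⱼ.
Σ NⱼSⱼ = 15115·564 + 24632·410 + 8570·132 = 1.975522 × 10^7.
n_{County 4} = 1397·15115·564 / (1.975522 × 10^7) = 602.8.

602.8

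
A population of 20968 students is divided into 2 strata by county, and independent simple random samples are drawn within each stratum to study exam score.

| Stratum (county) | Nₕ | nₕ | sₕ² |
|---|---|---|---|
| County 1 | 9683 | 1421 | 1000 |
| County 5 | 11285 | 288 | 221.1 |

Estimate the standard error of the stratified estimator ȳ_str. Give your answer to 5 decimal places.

0.58716

Var(ȳ_str) = Σₕ Wₕ²(1 − fₕ)sₕ²/nₕ with Wₕ = Nₕ/N, N = 20968.
County 1: Wₕ = 0.46179893; term = 0.46179893²·(1 − 0.14675204)·1000/1421 = 0.1280522.
County 5: Wₕ = 0.53820107; term = 0.53820107²·(1 − 0.02552060)·221.1/288 = 0.21669956.
Sum = 0.34475176.
SE = √(0.34475176) = 0.58716.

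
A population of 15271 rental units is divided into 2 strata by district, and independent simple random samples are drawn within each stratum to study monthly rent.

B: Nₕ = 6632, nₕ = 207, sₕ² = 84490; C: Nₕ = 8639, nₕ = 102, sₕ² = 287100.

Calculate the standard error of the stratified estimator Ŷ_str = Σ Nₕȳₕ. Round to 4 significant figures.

474300

Var(Ŷ_str) = Σₕ Nₕ²(1 − fₕ)sₕ²/nₕ.
B: 6632²·(1 − 207/6632)·84490/207 = 1.7392124 × 10^10.
C: 8639²·(1 − 102/8639)·287100/102 = 2.0758778 × 10^11.
Sum = 2.249799 × 10^11.
SE = √(2.249799 × 10^11) = 474300.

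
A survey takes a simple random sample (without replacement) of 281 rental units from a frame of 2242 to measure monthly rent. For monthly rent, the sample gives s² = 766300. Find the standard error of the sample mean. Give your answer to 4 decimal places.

Under SRS without replacement, Var(ȳ) = (1 − f)·s²/n with f = n/N = 281/2242 = 0.12533452.
Var(ȳ) = (1 − 0.12533452)·766300/281 = 0.87466548·2727.0463 = 2385.2532.
SE(ȳ) = √(2385.2532) = 48.8391.

48.8391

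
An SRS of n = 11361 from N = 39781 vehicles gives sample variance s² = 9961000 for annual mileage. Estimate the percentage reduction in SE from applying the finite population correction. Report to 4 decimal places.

15.4771

f = n/N = 11361/39781 = 0.28558860.
SE_no-fpc = √(s²/n) = 29.610326; SE_fpc = √((1−f)s²/n) = 25.027495.
Ratio = √(1−f) = 0.84522861. Reduction = 100·(1 − 0.84522861) = 15.4771%.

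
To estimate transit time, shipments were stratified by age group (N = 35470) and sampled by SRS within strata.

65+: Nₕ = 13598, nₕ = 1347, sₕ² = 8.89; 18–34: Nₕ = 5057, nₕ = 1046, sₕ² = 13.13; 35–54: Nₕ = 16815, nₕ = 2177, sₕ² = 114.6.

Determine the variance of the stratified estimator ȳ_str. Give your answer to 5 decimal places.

0.01137

Var(ȳ_str) = Σₕ Wₕ²(1 − fₕ)sₕ²/nₕ with Wₕ = Nₕ/N, N = 35470.
65+: Wₕ = 0.38336622; term = 0.38336622²·(1 − 0.09905869)·8.89/1347 = 8.7389321 × 10^-4.
18–34: Wₕ = 0.14257119; term = 0.14257119²·(1 − 0.20684200)·13.13/1046 = 2.0237473 × 10^-4.
35–54: Wₕ = 0.47406259; term = 0.47406259²·(1 − 0.12946774)·114.6/2177 = 0.0102987.
Sum = 0.011374968.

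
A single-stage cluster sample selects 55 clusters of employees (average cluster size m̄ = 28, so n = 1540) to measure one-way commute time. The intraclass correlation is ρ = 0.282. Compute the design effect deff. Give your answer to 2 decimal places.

deff = 1 + (28 − 1)·0.282 = 1 + 7.614 = 8.614.

8.61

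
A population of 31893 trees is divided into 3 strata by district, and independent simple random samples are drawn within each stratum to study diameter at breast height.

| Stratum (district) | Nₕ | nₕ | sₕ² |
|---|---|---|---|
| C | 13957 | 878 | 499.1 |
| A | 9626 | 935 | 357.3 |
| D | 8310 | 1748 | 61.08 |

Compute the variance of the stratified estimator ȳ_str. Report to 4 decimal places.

Var(ȳ_str) = Σₕ Wₕ²(1 − fₕ)sₕ²/nₕ with Wₕ = Nₕ/N, N = 31893.
C: Wₕ = 0.43761954; term = 0.43761954²·(1 − 0.06290750)·499.1/878 = 0.10201615.
A: Wₕ = 0.30182172; term = 0.30182172²·(1 − 0.09713277)·357.3/935 = 0.031430136.
D: Wₕ = 0.26055874; term = 0.26055874²·(1 − 0.21034898)·61.08/1748 = 0.0018732861.
Sum = 0.13531957.

0.1353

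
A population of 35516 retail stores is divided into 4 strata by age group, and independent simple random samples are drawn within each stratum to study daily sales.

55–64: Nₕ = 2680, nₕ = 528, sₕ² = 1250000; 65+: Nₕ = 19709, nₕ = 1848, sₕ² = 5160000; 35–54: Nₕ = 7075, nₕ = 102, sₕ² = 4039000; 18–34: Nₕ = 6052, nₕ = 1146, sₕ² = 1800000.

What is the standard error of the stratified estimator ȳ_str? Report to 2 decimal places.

48.74

Var(ȳ_str) = Σₕ Wₕ²(1 − fₕ)sₕ²/nₕ with Wₕ = Nₕ/N, N = 35516.
55–64: Wₕ = 0.07545895; term = 0.07545895²·(1 − 0.19701493)·1250000/528 = 10.824431.
65+: Wₕ = 0.55493299; term = 0.55493299²·(1 − 0.09376427)·5160000/1848 = 779.23778.
35–54: Wₕ = 0.19920599; term = 0.19920599²·(1 − 0.01441696)·4039000/102 = 1548.7157.
18–34: Wₕ = 0.17040207; term = 0.17040207²·(1 − 0.18935889)·1800000/1146 = 36.971431.
Sum = 2375.7493.
SE = √(2375.7493) = 48.74.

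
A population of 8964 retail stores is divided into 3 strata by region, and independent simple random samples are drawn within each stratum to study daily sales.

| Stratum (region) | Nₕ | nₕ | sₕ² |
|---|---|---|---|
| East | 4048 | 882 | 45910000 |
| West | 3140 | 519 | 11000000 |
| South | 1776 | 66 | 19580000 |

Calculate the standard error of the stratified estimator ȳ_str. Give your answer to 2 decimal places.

Var(ȳ_str) = Σₕ Wₕ²(1 − fₕ)sₕ²/nₕ with Wₕ = Nₕ/N, N = 8964.
East: Wₕ = 0.45158411; term = 0.45158411²·(1 − 0.21788538)·45910000/882 = 8302.0707.
West: Wₕ = 0.35029005; term = 0.35029005²·(1 − 0.16528662)·11000000/519 = 2170.7924.
South: Wₕ = 0.19812584; term = 0.19812584²·(1 − 0.03716216)·19580000/66 = 11212.543.
Sum = 21685.406.
SE = √(21685.406) = 147.26.

147.26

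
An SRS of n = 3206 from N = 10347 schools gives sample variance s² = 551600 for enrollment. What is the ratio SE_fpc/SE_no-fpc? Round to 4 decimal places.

f = n/N = 3206/10347 = 0.30984827.
SE_no-fpc = √(s²/n) = 13.116875; SE_fpc = √((1−f)s²/n) = 10.896892.
Ratio = √(1−f) = 0.83075371.

0.8308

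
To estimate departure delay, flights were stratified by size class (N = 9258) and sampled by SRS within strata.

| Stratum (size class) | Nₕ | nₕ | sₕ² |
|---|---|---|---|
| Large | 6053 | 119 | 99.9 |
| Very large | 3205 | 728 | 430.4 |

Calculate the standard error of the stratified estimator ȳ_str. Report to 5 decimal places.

0.63762

Var(ȳ_str) = Σₕ Wₕ²(1 − fₕ)sₕ²/nₕ with Wₕ = Nₕ/N, N = 9258.
Large: Wₕ = 0.65381292; term = 0.65381292²·(1 − 0.01965967)·99.9/119 = 0.35180531.
Very large: Wₕ = 0.34618708; term = 0.34618708²·(1 − 0.22714509)·430.4/728 = 0.054759638.
Sum = 0.40656495.
SE = √(0.40656495) = 0.63762.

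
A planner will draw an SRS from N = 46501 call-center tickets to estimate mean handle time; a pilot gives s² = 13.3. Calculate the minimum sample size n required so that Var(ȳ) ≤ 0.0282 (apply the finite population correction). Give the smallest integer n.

467

Without fpc, n₀ = s²/D = 13.3/0.0282 = 471.6312.
With fpc, (1 − n/N)·s²/n ≤ D requires n ≥ n₀/(1 + n₀/N) = 471.6312/(1 + 471.6312/46501) = 466.8958.
Rounding up, n = 467.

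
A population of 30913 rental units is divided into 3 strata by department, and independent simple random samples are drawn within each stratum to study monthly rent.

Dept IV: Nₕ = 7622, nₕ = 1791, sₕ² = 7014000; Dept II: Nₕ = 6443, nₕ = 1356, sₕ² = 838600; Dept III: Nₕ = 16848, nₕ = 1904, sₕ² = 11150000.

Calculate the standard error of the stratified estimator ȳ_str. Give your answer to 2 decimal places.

Var(ȳ_str) = Σₕ Wₕ²(1 − fₕ)sₕ²/nₕ with Wₕ = Nₕ/N, N = 30913.
Dept IV: Wₕ = 0.24656293; term = 0.24656293²·(1 − 0.23497770)·7014000/1791 = 182.1377.
Dept II: Wₕ = 0.20842364; term = 0.20842364²·(1 − 0.21046097)·838600/1356 = 21.211077.
Dept III: Wₕ = 0.54501342; term = 0.54501342²·(1 − 0.11301045)·11150000/1904 = 1542.9108.
Sum = 1746.2596.
SE = √(1746.2596) = 41.79.

41.79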